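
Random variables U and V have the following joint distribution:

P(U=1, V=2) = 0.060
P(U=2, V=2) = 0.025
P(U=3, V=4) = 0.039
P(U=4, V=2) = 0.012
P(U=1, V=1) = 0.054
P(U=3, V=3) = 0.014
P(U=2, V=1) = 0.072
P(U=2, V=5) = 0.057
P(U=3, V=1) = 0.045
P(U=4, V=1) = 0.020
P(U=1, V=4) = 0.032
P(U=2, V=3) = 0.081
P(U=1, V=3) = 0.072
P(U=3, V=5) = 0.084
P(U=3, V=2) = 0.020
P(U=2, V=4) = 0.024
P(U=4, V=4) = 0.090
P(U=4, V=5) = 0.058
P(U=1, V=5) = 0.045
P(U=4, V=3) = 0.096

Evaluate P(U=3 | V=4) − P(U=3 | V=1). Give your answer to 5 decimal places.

-0.02479

P(V=4) = 0.032 + 0.024 + 0.039 + 0.090 = 0.185; P(U=3 | V=4) = 0.039/0.185 = 0.210811.
P(V=1) = 0.054 + 0.072 + 0.045 + 0.020 = 0.191; P(U=3 | V=1) = 0.045/0.191 = 0.235602.
Difference = -0.02479.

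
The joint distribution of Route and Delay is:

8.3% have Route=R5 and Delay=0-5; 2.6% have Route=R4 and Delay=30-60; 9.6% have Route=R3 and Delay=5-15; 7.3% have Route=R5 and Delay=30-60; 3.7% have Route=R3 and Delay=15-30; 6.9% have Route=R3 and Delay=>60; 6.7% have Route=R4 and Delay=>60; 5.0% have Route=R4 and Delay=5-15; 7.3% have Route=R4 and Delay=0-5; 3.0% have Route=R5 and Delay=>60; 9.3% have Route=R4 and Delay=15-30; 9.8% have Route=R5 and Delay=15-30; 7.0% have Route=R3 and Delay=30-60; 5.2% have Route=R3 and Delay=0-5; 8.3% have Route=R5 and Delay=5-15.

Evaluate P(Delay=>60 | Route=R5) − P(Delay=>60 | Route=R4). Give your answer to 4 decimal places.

-0.1351

P(Route=R5) = 0.083 + 0.083 + 0.098 + 0.073 + 0.030 = 0.367; P(Delay=>60 | Route=R5) = 0.030/0.367 = 0.08174.
P(Route=R4) = 0.073 + 0.050 + 0.093 + 0.026 + 0.067 = 0.309; P(Delay=>60 | Route=R4) = 0.067/0.309 = 0.21683.
Difference = -0.1351.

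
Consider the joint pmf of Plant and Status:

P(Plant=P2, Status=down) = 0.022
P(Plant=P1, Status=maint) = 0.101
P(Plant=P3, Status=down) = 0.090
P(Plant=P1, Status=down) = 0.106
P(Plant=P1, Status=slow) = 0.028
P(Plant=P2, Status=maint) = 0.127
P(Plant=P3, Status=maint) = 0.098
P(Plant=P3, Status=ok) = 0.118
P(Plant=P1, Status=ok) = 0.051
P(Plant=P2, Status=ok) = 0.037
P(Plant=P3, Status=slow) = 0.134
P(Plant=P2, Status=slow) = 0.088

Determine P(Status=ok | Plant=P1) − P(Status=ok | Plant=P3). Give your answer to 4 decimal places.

-0.0899

P(Plant=P1) = 0.051 + 0.028 + 0.106 + 0.101 = 0.286; P(Status=ok | Plant=P1) = 0.051/0.286 = 0.17832.
P(Plant=P3) = 0.118 + 0.134 + 0.090 + 0.098 = 0.440; P(Status=ok | Plant=P3) = 0.118/0.440 = 0.26818.
Difference = -0.0899.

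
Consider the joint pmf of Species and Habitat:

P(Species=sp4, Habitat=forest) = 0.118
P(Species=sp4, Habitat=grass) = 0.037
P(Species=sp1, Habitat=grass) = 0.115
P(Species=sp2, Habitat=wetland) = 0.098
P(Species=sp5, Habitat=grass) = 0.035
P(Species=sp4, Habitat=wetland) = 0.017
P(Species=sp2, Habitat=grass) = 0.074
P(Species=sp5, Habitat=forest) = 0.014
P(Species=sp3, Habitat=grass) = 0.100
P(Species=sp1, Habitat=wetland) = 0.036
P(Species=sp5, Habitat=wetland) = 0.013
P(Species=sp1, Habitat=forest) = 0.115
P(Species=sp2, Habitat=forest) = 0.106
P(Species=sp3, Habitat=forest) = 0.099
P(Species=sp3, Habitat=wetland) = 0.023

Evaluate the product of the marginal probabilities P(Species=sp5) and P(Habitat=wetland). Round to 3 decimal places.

0.012

P(Species=sp5) = 0.014 + 0.035 + 0.013 = 0.062.
P(Habitat=wetland) = 0.036 + 0.098 + 0.023 + 0.017 + 0.013 = 0.187.
Product: 0.062 × 0.187 = 0.012.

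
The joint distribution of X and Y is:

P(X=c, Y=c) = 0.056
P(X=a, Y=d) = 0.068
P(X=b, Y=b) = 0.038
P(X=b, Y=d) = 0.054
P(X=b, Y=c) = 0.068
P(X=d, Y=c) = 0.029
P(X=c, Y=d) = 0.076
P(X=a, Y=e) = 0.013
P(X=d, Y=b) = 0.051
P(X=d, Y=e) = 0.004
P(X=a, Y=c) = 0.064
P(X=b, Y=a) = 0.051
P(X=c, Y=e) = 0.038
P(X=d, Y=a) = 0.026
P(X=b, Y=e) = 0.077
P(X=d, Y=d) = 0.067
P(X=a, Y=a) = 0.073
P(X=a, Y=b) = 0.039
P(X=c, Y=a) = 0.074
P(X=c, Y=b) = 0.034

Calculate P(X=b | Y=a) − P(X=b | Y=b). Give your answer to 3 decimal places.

-0.007

P(Y=a) = 0.073 + 0.051 + 0.074 + 0.026 = 0.224; P(X=b | Y=a) = 0.051/0.224 = 0.2277.
P(Y=b) = 0.039 + 0.038 + 0.034 + 0.051 = 0.162; P(X=b | Y=b) = 0.038/0.162 = 0.2346.
Difference = -0.007.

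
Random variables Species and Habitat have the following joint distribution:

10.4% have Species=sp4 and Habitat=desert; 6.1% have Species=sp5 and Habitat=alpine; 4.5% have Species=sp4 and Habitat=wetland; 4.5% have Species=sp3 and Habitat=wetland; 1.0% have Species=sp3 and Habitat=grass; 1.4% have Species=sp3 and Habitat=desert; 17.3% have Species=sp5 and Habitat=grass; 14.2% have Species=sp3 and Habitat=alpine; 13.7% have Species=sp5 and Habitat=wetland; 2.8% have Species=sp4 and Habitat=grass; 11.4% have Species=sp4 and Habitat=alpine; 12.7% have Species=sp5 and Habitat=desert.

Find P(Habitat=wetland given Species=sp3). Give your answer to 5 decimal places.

P(Species=sp3) = 0.010 + 0.045 + 0.014 + 0.142 = 0.211.
P(Habitat=wetland | Species=sp3) = 0.045/0.211 = 0.21327.

0.21327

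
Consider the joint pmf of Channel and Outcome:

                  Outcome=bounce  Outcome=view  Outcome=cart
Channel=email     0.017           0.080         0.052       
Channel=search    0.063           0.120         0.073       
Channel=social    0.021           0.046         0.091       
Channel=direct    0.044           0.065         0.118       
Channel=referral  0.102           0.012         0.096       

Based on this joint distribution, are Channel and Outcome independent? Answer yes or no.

no

P(Channel=referral) = 0.210 and P(Outcome=view) = 0.323, so their product is 0.06783, but P(Channel=referral, Outcome=view) = 0.012. Since these differ, Channel and Outcome are not independent.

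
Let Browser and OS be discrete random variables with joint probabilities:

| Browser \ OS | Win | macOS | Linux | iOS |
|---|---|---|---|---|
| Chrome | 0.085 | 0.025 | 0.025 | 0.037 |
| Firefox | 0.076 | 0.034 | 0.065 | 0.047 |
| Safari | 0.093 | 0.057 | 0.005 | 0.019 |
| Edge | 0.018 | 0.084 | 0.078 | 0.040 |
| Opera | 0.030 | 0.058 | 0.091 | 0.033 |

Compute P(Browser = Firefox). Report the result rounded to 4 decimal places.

P(Browser=Firefox) = 0.076 + 0.034 + 0.065 + 0.047 = 0.222.

0.2220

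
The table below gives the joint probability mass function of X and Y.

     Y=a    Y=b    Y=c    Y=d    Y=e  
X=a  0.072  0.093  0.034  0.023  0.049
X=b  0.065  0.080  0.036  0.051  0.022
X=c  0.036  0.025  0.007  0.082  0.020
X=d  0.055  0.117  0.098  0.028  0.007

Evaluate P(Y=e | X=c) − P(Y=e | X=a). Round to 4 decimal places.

-0.0632

P(X=c) = 0.036 + 0.025 + 0.007 + 0.082 + 0.020 = 0.170; P(Y=e | X=c) = 0.020/0.170 = 0.11765.
P(X=a) = 0.072 + 0.093 + 0.034 + 0.023 + 0.049 = 0.271; P(Y=e | X=a) = 0.049/0.271 = 0.18081.
Difference = -0.0632.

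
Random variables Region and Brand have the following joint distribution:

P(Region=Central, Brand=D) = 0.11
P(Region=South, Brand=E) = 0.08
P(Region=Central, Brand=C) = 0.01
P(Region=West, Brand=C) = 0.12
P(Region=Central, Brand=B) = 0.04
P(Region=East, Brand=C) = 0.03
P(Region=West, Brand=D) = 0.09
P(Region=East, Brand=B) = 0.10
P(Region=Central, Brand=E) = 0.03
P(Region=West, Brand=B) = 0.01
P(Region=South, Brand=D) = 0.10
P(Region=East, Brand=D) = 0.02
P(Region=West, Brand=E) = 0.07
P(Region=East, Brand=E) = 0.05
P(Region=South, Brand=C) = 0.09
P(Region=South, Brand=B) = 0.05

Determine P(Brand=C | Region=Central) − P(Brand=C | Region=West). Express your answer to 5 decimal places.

P(Region=Central) = 0.04 + 0.01 + 0.11 + 0.03 = 0.19; P(Brand=C | Region=Central) = 0.01/0.19 = 0.052632.
P(Region=West) = 0.01 + 0.12 + 0.09 + 0.07 = 0.29; P(Brand=C | Region=West) = 0.12/0.29 = 0.413793.
Difference = -0.36116.

-0.36116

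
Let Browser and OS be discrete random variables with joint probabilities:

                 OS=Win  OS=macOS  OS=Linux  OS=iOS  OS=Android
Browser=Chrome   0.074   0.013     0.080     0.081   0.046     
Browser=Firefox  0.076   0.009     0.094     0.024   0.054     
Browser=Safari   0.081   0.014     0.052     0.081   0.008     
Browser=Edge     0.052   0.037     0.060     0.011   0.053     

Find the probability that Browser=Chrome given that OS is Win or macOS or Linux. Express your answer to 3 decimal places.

P(OS=Win) = 0.074 + 0.076 + 0.081 + 0.052 = 0.283.
P(OS=macOS) = 0.013 + 0.009 + 0.014 + 0.037 = 0.073.
P(OS=Linux) = 0.080 + 0.094 + 0.052 + 0.060 = 0.286.
P(OS ∈ {Win, macOS, Linux}) = 0.283 + 0.073 + 0.286 = 0.642; P(Browser=Chrome, OS ∈ {Win, macOS, Linux}) = 0.074 + 0.013 + 0.080 = 0.167.
P(Browser=Chrome | OS ∈ {Win, macOS, Linux}) = 0.167/0.642 = 0.260.

0.260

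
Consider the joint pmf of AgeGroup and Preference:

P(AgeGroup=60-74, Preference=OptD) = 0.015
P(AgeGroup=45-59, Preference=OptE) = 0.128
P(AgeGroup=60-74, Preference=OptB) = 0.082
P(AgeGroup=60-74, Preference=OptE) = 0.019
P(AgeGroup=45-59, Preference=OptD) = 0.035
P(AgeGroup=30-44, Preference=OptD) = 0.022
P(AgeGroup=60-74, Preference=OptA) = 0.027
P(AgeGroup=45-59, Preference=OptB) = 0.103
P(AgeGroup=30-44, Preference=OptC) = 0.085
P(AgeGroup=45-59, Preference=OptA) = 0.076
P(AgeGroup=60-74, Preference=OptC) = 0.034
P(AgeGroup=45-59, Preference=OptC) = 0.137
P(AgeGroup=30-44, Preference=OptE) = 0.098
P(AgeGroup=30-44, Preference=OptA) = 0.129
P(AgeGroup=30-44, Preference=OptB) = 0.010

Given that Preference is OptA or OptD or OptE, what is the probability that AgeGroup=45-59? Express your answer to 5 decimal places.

P(Preference=OptA) = 0.129 + 0.076 + 0.027 = 0.232.
P(Preference=OptD) = 0.022 + 0.035 + 0.015 = 0.072.
P(Preference=OptE) = 0.098 + 0.128 + 0.019 = 0.245.
P(Preference ∈ {OptA, OptD, OptE}) = 0.232 + 0.072 + 0.245 = 0.549; P(AgeGroup=45-59, Preference ∈ {OptA, OptD, OptE}) = 0.076 + 0.035 + 0.128 = 0.239.
P(AgeGroup=45-59 | Preference ∈ {OptA, OptD, OptE}) = 0.239/0.549 = 0.43534.

0.43534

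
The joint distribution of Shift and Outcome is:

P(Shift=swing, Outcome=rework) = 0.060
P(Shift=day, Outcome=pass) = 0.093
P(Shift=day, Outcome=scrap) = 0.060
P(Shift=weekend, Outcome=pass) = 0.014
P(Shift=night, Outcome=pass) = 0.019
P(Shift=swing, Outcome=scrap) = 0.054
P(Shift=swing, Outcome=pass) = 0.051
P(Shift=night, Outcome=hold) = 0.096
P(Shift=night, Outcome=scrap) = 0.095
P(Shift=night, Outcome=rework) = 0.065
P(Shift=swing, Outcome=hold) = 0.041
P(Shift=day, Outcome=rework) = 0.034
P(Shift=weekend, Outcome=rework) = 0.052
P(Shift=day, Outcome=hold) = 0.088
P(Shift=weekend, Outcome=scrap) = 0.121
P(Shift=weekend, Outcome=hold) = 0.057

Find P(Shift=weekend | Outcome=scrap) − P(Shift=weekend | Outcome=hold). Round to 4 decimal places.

P(Outcome=scrap) = 0.060 + 0.054 + 0.095 + 0.121 = 0.330; P(Shift=weekend | Outcome=scrap) = 0.121/0.330 = 0.36667.
P(Outcome=hold) = 0.088 + 0.041 + 0.096 + 0.057 = 0.282; P(Shift=weekend | Outcome=hold) = 0.057/0.282 = 0.20213.
Difference = 0.1645.

0.1645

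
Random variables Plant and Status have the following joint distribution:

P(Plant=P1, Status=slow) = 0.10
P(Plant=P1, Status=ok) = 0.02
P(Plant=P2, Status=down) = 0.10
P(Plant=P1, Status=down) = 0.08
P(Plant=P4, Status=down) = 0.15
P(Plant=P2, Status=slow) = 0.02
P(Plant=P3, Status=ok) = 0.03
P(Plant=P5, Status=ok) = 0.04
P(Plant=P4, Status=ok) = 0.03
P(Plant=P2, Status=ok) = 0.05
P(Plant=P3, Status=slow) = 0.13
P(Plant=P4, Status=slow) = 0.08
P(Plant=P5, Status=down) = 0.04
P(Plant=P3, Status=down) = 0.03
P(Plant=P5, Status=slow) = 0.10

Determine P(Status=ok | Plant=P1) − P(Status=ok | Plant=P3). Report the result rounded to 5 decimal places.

-0.05789

P(Plant=P1) = 0.02 + 0.10 + 0.08 = 0.20; P(Status=ok | Plant=P1) = 0.02/0.20 = 0.100000.
P(Plant=P3) = 0.03 + 0.13 + 0.03 = 0.19; P(Status=ok | Plant=P3) = 0.03/0.19 = 0.157895.
Difference = -0.05789.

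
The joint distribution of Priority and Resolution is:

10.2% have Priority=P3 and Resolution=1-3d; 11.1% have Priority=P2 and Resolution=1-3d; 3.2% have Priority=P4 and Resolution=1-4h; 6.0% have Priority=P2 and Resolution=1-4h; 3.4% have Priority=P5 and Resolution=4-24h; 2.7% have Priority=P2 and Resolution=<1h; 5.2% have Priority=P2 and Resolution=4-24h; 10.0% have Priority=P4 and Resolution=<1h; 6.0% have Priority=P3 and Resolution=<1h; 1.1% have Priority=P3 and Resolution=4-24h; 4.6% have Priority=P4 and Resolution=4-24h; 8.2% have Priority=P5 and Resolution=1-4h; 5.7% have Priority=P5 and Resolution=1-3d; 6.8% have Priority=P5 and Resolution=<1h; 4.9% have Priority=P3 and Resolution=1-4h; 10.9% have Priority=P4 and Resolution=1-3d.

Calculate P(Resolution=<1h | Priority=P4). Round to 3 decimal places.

0.348

P(Priority=P4) = 0.100 + 0.032 + 0.046 + 0.109 = 0.287.
P(Resolution=<1h | Priority=P4) = 0.100/0.287 = 0.348.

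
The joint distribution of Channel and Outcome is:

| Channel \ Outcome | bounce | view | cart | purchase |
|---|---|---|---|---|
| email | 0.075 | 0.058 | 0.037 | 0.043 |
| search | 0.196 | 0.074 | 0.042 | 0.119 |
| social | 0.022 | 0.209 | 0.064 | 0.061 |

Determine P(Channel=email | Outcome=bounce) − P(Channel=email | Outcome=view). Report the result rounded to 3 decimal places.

0.086

P(Outcome=bounce) = 0.075 + 0.196 + 0.022 = 0.293; P(Channel=email | Outcome=bounce) = 0.075/0.293 = 0.2560.
P(Outcome=view) = 0.058 + 0.074 + 0.209 = 0.341; P(Channel=email | Outcome=view) = 0.058/0.341 = 0.1701.
Difference = 0.086.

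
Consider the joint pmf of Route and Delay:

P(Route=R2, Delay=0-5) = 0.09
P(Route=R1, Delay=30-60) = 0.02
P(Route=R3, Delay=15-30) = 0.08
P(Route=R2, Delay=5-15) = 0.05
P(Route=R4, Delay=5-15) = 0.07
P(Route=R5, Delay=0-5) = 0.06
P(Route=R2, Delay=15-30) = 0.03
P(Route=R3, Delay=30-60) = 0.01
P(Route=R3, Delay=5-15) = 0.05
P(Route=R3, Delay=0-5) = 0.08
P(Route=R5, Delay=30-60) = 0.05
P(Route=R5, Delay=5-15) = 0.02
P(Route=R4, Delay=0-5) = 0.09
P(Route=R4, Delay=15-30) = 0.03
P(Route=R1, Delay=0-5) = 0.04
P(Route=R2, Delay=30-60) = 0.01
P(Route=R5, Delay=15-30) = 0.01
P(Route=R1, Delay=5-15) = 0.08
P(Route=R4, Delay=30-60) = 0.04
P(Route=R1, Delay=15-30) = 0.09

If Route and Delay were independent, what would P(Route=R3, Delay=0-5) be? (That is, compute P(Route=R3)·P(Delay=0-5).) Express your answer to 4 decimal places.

P(Route=R3) = 0.08 + 0.05 + 0.08 + 0.01 = 0.22.
P(Delay=0-5) = 0.04 + 0.09 + 0.08 + 0.09 + 0.06 = 0.36.
Product: 0.22 × 0.36 = 0.0792.

0.0792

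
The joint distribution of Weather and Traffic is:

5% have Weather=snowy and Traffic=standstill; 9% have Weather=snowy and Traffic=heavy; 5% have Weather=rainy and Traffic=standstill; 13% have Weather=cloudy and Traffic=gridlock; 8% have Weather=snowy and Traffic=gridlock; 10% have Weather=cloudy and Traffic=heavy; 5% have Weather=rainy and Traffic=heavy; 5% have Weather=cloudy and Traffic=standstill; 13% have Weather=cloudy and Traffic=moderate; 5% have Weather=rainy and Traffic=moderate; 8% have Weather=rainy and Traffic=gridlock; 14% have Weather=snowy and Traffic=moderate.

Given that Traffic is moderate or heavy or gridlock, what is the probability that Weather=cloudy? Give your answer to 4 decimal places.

P(Traffic=moderate) = 0.13 + 0.05 + 0.14 = 0.32.
P(Traffic=heavy) = 0.10 + 0.05 + 0.09 = 0.24.
P(Traffic=gridlock) = 0.13 + 0.08 + 0.08 = 0.29.
P(Traffic ∈ {moderate, heavy, gridlock}) = 0.32 + 0.24 + 0.29 = 0.85; P(Weather=cloudy, Traffic ∈ {moderate, heavy, gridlock}) = 0.13 + 0.10 + 0.13 = 0.36.
P(Weather=cloudy | Traffic ∈ {moderate, heavy, gridlock}) = 0.36/0.85 = 0.4235.

0.4235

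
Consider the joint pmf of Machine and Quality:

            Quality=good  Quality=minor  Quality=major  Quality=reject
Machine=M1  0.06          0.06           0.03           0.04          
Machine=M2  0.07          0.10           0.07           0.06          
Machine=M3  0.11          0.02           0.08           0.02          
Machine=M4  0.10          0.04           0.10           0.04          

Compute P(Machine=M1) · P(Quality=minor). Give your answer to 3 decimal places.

P(Machine=M1) = 0.06 + 0.06 + 0.03 + 0.04 = 0.19.
P(Quality=minor) = 0.06 + 0.10 + 0.02 + 0.04 = 0.22.
Product: 0.19 × 0.22 = 0.042.

0.042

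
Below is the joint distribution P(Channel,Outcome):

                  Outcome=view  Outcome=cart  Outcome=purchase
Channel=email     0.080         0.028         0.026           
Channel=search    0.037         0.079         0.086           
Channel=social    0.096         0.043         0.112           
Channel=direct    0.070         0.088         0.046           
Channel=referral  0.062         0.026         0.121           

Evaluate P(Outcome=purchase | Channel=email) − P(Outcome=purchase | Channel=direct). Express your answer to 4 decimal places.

-0.0315

P(Channel=email) = 0.080 + 0.028 + 0.026 = 0.134; P(Outcome=purchase | Channel=email) = 0.026/0.134 = 0.19403.
P(Channel=direct) = 0.070 + 0.088 + 0.046 = 0.204; P(Outcome=purchase | Channel=direct) = 0.046/0.204 = 0.22549.
Difference = -0.0315.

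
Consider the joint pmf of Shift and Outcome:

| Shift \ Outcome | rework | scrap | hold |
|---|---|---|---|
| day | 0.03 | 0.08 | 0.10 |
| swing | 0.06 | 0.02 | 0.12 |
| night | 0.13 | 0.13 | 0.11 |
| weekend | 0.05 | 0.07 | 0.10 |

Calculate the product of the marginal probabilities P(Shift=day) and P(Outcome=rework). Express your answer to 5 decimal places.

P(Shift=day) = 0.03 + 0.08 + 0.10 = 0.21.
P(Outcome=rework) = 0.03 + 0.06 + 0.13 + 0.05 = 0.27.
Product: 0.21 × 0.27 = 0.05670.

0.05670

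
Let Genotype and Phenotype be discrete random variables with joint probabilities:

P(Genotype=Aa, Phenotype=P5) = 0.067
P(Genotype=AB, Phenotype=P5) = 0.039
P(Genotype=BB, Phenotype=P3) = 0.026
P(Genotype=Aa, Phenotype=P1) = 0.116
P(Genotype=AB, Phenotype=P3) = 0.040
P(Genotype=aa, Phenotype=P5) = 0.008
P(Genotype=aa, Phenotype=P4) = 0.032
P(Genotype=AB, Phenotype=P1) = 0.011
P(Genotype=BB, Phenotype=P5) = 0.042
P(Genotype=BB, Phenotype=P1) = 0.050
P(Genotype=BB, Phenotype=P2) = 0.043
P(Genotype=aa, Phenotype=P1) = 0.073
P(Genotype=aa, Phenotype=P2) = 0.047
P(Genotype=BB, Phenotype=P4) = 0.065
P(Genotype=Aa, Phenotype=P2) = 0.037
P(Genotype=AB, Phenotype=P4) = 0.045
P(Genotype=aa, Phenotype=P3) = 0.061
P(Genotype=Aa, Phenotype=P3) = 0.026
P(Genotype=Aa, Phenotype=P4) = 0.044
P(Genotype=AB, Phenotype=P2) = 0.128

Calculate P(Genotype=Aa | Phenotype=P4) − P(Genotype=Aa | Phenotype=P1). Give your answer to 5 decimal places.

P(Phenotype=P4) = 0.044 + 0.032 + 0.045 + 0.065 = 0.186; P(Genotype=Aa | Phenotype=P4) = 0.044/0.186 = 0.236559.
P(Phenotype=P1) = 0.116 + 0.073 + 0.011 + 0.050 = 0.250; P(Genotype=Aa | Phenotype=P1) = 0.116/0.250 = 0.464000.
Difference = -0.22744.

-0.22744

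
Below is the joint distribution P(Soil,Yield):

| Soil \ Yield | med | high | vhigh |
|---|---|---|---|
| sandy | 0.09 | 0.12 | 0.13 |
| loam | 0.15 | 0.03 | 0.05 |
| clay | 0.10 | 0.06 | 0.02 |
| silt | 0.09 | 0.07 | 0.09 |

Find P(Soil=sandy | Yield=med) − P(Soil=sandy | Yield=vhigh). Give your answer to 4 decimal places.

P(Yield=med) = 0.09 + 0.15 + 0.10 + 0.09 = 0.43; P(Soil=sandy | Yield=med) = 0.09/0.43 = 0.20930.
P(Yield=vhigh) = 0.13 + 0.05 + 0.02 + 0.09 = 0.29; P(Soil=sandy | Yield=vhigh) = 0.13/0.29 = 0.44828.
Difference = -0.2390.

-0.2390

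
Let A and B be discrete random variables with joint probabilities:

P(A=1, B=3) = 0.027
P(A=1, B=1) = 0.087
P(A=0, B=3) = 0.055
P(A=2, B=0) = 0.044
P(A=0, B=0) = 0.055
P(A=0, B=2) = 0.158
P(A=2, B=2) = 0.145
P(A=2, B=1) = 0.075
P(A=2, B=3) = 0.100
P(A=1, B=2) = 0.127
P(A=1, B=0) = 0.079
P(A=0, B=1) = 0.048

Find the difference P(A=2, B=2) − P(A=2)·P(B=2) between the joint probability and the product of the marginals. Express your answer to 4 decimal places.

P(A=2) = 0.044 + 0.075 + 0.145 + 0.100 = 0.364.
P(B=2) = 0.158 + 0.127 + 0.145 = 0.430.
P(A=2, B=2) − P(A=2)P(B=2) = 0.145 − 0.364×0.430 = -0.0115.

-0.0115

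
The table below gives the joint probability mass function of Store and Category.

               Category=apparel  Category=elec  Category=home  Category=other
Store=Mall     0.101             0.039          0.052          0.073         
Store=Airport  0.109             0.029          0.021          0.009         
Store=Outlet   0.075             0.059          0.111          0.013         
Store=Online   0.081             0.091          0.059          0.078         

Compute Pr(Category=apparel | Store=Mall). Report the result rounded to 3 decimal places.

P(Store=Mall) = 0.101 + 0.039 + 0.052 + 0.073 = 0.265.
P(Category=apparel | Store=Mall) = 0.101/0.265 = 0.381.

0.381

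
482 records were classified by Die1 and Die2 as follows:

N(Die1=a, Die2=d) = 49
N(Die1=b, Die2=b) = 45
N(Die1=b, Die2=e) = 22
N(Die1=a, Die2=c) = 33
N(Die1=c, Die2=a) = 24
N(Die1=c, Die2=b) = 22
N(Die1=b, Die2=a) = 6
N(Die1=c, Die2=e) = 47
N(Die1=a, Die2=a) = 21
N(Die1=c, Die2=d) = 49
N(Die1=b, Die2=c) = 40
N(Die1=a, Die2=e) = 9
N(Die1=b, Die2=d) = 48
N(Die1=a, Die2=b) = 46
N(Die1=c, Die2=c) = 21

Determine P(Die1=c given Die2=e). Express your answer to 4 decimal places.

Total with Die2=e: 9 + 22 + 47 = 78.
P(Die1=c | Die2=e) = 47/78 = 0.6026.

0.6026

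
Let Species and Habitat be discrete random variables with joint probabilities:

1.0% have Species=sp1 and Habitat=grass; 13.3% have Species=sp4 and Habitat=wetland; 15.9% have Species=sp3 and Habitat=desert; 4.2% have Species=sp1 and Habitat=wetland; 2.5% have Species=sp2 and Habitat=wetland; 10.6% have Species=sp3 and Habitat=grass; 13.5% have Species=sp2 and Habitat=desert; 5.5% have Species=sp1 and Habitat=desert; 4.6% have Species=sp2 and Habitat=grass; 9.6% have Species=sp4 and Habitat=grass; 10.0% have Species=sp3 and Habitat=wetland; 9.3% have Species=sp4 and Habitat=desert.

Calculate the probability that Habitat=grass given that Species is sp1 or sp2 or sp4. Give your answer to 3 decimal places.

0.239

P(Species=sp1) = 0.010 + 0.042 + 0.055 = 0.107.
P(Species=sp2) = 0.046 + 0.025 + 0.135 = 0.206.
P(Species=sp4) = 0.096 + 0.133 + 0.093 = 0.322.
P(Species ∈ {sp1, sp2, sp4}) = 0.107 + 0.206 + 0.322 = 0.635; P(Habitat=grass, Species ∈ {sp1, sp2, sp4}) = 0.010 + 0.046 + 0.096 = 0.152.
P(Habitat=grass | Species ∈ {sp1, sp2, sp4}) = 0.152/0.635 = 0.239.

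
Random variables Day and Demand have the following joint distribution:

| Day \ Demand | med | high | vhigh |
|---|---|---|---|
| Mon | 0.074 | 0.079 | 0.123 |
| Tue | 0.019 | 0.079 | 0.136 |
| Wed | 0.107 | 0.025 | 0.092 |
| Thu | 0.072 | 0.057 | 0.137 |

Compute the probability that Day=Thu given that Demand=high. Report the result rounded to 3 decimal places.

0.238

P(Demand=high) = 0.079 + 0.079 + 0.025 + 0.057 = 0.240.
P(Day=Thu | Demand=high) = 0.057/0.240 = 0.238.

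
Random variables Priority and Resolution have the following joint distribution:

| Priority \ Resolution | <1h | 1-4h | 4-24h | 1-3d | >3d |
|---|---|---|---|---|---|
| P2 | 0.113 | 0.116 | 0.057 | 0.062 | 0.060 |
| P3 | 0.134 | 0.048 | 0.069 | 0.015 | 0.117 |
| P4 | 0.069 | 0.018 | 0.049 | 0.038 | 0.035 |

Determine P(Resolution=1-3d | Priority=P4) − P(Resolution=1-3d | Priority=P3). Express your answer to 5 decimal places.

P(Priority=P4) = 0.069 + 0.018 + 0.049 + 0.038 + 0.035 = 0.209; P(Resolution=1-3d | Priority=P4) = 0.038/0.209 = 0.181818.
P(Priority=P3) = 0.134 + 0.048 + 0.069 + 0.015 + 0.117 = 0.383; P(Resolution=1-3d | Priority=P3) = 0.015/0.383 = 0.039164.
Difference = 0.14265.

0.14265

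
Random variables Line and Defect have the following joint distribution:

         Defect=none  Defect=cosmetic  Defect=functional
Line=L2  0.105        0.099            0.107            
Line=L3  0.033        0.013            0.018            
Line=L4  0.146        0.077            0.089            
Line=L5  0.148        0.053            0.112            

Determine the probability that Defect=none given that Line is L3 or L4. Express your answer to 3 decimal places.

P(Line=L3) = 0.033 + 0.013 + 0.018 = 0.064.
P(Line=L4) = 0.146 + 0.077 + 0.089 = 0.312.
P(Line ∈ {L3, L4}) = 0.064 + 0.312 = 0.376; P(Defect=none, Line ∈ {L3, L4}) = 0.033 + 0.146 = 0.179.
P(Defect=none | Line ∈ {L3, L4}) = 0.179/0.376 = 0.476.

0.476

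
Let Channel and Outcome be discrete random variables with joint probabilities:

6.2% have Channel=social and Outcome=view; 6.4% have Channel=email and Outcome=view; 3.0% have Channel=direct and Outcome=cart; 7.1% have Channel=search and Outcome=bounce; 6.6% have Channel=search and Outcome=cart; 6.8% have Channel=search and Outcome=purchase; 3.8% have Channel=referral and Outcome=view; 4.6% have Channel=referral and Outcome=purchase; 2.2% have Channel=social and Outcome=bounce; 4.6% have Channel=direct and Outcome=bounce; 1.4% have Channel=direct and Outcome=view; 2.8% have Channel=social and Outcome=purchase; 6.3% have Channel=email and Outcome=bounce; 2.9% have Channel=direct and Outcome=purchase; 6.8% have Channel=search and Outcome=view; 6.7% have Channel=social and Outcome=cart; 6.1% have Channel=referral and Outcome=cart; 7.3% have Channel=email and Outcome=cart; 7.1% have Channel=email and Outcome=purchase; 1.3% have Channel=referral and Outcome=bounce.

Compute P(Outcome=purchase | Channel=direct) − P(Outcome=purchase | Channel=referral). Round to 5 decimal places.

-0.04744

P(Channel=direct) = 0.046 + 0.014 + 0.030 + 0.029 = 0.119; P(Outcome=purchase | Channel=direct) = 0.029/0.119 = 0.243697.
P(Channel=referral) = 0.013 + 0.038 + 0.061 + 0.046 = 0.158; P(Outcome=purchase | Channel=referral) = 0.046/0.158 = 0.291139.
Difference = -0.04744.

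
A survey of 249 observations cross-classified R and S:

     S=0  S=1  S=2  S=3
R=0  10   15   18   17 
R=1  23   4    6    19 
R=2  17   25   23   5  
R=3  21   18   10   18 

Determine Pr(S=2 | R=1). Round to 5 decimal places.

Total with R=1: 23 + 4 + 6 + 19 = 52.
P(S=2 | R=1) = 6/52 = 0.11538.

0.11538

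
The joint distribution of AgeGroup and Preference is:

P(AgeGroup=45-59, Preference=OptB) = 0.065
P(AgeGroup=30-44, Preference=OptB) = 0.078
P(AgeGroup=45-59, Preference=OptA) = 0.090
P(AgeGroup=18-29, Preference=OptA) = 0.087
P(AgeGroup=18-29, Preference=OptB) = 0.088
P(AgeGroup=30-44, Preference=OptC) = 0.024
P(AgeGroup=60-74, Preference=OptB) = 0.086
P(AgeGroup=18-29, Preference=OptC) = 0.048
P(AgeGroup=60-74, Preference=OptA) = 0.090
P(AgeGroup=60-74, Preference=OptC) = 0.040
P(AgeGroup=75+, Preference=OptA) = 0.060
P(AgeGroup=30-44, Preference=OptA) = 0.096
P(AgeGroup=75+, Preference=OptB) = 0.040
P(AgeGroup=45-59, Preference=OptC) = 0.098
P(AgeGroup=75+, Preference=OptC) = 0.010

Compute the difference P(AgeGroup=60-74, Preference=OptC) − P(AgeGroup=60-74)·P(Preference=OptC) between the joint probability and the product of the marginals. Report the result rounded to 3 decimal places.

P(AgeGroup=60-74) = 0.090 + 0.086 + 0.040 = 0.216.
P(Preference=OptC) = 0.048 + 0.024 + 0.098 + 0.040 + 0.010 = 0.220.
P(AgeGroup=60-74, Preference=OptC) − P(AgeGroup=60-74)P(Preference=OptC) = 0.040 − 0.216×0.220 = -0.008.

-0.008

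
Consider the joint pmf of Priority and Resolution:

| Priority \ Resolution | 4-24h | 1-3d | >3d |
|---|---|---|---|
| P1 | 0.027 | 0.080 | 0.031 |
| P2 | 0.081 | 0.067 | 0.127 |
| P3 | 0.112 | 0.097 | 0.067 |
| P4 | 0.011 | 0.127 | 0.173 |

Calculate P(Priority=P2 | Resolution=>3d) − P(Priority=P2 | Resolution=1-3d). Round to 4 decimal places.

P(Resolution=>3d) = 0.031 + 0.127 + 0.067 + 0.173 = 0.398; P(Priority=P2 | Resolution=>3d) = 0.127/0.398 = 0.31910.
P(Resolution=1-3d) = 0.080 + 0.067 + 0.097 + 0.127 = 0.371; P(Priority=P2 | Resolution=1-3d) = 0.067/0.371 = 0.18059.
Difference = 0.1385.

0.1385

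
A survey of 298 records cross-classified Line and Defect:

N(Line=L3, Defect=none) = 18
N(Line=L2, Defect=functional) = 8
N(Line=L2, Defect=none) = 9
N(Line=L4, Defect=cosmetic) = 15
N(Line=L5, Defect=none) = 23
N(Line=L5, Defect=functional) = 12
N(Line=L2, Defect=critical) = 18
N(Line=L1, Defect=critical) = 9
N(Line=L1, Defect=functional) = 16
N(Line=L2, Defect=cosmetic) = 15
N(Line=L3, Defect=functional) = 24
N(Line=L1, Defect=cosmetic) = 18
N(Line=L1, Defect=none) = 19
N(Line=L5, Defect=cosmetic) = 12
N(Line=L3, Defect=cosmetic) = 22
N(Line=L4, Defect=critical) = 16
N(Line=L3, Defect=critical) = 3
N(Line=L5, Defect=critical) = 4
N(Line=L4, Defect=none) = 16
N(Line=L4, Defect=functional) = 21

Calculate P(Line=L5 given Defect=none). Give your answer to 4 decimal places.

Total with Defect=none: 19 + 9 + 18 + 16 + 23 = 85.
P(Line=L5 | Defect=none) = 23/85 = 0.2706.

0.2706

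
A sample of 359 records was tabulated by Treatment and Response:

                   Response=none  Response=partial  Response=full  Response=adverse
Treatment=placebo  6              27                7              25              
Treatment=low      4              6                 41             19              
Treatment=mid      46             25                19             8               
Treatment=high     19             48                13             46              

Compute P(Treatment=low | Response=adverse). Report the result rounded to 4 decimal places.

Total with Response=adverse: 25 + 19 + 8 + 46 = 98.
P(Treatment=low | Response=adverse) = 19/98 = 0.1939.

0.1939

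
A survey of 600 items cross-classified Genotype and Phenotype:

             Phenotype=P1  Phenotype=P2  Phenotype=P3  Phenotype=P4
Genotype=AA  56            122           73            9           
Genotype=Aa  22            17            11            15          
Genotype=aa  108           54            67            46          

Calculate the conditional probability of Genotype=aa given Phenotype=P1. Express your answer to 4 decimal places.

Total with Phenotype=P1: 56 + 22 + 108 = 186.
P(Genotype=aa | Phenotype=P1) = 108/186 = 0.5806.

0.5806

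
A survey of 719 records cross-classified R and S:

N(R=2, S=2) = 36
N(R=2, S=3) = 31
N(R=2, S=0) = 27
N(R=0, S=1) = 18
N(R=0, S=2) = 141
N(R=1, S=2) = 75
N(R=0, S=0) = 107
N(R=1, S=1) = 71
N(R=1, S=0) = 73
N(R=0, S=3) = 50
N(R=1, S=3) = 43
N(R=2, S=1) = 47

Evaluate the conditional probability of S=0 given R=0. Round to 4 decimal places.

Total with R=0: 107 + 18 + 141 + 50 = 316.
P(S=0 | R=0) = 107/316 = 0.3386.

0.3386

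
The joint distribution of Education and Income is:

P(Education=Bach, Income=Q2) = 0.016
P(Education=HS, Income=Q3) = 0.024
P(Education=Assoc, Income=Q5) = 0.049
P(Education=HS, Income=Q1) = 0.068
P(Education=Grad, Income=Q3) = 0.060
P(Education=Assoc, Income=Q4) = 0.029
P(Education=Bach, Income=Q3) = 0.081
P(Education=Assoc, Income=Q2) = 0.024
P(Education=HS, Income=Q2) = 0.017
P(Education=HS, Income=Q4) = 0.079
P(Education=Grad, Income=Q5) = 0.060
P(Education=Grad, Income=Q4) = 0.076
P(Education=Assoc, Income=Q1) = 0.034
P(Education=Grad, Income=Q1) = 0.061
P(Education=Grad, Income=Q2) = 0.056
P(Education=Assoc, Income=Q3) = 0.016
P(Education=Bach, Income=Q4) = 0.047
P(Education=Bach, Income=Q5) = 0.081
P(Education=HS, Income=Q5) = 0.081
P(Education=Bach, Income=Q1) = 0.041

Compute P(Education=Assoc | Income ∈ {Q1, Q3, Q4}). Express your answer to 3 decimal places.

0.128

P(Income=Q1) = 0.068 + 0.034 + 0.041 + 0.061 = 0.204.
P(Income=Q3) = 0.024 + 0.016 + 0.081 + 0.060 = 0.181.
P(Income=Q4) = 0.079 + 0.029 + 0.047 + 0.076 = 0.231.
P(Income ∈ {Q1, Q3, Q4}) = 0.204 + 0.181 + 0.231 = 0.616; P(Education=Assoc, Income ∈ {Q1, Q3, Q4}) = 0.034 + 0.016 + 0.029 = 0.079.
P(Education=Assoc | Income ∈ {Q1, Q3, Q4}) = 0.079/0.616 = 0.128.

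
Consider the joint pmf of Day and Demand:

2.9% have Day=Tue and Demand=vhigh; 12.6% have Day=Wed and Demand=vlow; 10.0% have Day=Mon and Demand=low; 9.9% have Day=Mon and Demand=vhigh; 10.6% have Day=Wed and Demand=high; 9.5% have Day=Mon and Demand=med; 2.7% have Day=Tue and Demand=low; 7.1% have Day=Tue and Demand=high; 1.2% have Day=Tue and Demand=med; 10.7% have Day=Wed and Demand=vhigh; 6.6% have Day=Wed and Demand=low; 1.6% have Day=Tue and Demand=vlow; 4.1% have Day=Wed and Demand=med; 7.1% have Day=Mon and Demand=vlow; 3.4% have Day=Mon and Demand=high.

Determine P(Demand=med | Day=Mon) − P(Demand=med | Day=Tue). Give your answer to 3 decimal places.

0.161

P(Day=Mon) = 0.071 + 0.100 + 0.095 + 0.034 + 0.099 = 0.399; P(Demand=med | Day=Mon) = 0.095/0.399 = 0.2381.
P(Day=Tue) = 0.016 + 0.027 + 0.012 + 0.071 + 0.029 = 0.155; P(Demand=med | Day=Tue) = 0.012/0.155 = 0.0774.
Difference = 0.161.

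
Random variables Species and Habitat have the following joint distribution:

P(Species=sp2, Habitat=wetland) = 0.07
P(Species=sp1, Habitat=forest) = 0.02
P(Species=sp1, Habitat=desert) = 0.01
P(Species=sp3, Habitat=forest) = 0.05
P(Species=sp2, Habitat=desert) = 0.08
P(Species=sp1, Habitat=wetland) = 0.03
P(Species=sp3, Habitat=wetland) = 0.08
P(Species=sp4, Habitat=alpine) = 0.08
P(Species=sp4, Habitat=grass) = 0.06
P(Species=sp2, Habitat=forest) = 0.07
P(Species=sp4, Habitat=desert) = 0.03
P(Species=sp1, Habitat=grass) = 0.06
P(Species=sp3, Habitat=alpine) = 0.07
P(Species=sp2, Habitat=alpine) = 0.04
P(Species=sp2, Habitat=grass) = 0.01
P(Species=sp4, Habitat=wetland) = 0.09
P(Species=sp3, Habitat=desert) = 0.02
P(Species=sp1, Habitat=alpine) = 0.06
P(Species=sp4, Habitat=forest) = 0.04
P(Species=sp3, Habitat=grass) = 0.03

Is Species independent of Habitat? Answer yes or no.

no

P(Species=sp2) = 0.27 and P(Habitat=desert) = 0.14, so their product is 0.0378, but P(Species=sp2, Habitat=desert) = 0.08. Since these differ, Species and Habitat are not independent.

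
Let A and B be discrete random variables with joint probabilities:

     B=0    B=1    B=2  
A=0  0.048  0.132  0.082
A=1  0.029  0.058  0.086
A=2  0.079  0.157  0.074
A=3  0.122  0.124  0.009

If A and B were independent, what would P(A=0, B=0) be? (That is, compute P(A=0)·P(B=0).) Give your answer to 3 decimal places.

0.073

P(A=0) = 0.048 + 0.132 + 0.082 = 0.262.
P(B=0) = 0.048 + 0.029 + 0.079 + 0.122 = 0.278.
Product: 0.262 × 0.278 = 0.073.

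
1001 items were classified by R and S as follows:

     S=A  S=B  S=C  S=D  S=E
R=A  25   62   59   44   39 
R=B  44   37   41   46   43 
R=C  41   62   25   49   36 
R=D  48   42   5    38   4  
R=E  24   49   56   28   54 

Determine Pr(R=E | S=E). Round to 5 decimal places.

0.30682

Total with S=E: 39 + 43 + 36 + 4 + 54 = 176.
P(R=E | S=E) = 54/176 = 0.30682.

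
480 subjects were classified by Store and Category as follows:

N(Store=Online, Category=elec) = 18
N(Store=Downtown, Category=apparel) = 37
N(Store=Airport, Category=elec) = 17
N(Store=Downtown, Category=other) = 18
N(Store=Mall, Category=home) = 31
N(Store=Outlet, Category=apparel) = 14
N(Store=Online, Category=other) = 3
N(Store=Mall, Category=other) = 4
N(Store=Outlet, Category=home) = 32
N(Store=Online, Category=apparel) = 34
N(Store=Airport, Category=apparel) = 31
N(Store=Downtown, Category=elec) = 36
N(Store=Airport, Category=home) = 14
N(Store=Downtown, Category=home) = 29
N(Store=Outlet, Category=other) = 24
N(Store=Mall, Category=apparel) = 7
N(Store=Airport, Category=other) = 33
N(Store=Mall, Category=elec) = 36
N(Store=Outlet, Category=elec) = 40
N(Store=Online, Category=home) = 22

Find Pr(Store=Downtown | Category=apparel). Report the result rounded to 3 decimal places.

Total with Category=apparel: 37 + 7 + 31 + 14 + 34 = 123.
P(Store=Downtown | Category=apparel) = 37/123 = 0.301.

0.301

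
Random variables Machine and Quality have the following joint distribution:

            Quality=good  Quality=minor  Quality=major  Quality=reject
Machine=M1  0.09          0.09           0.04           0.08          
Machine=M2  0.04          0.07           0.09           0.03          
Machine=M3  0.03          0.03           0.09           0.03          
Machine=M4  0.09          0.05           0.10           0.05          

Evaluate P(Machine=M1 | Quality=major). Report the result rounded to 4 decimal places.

0.1250

P(Quality=major) = 0.04 + 0.09 + 0.09 + 0.10 = 0.32.
P(Machine=M1 | Quality=major) = 0.04/0.32 = 0.1250.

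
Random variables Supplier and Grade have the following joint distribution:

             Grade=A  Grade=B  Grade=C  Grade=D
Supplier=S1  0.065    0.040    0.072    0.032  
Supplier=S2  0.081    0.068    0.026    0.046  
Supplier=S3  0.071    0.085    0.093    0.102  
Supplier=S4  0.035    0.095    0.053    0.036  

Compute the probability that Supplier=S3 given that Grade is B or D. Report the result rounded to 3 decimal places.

P(Grade=B) = 0.040 + 0.068 + 0.085 + 0.095 = 0.288.
P(Grade=D) = 0.032 + 0.046 + 0.102 + 0.036 = 0.216.
P(Grade ∈ {B, D}) = 0.288 + 0.216 = 0.504; P(Supplier=S3, Grade ∈ {B, D}) = 0.085 + 0.102 = 0.187.
P(Supplier=S3 | Grade ∈ {B, D}) = 0.187/0.504 = 0.371.

0.371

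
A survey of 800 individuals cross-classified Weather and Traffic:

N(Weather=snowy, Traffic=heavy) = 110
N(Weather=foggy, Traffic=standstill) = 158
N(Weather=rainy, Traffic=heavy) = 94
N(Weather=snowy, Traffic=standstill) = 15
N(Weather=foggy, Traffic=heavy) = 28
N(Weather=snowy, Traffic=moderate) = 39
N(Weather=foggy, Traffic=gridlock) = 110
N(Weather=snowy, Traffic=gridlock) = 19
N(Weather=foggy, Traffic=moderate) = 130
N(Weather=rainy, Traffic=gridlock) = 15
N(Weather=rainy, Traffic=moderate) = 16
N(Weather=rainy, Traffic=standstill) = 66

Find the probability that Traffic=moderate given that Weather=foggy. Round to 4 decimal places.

0.3052

Total with Weather=foggy: 130 + 28 + 110 + 158 = 426.
P(Traffic=moderate | Weather=foggy) = 130/426 = 0.3052.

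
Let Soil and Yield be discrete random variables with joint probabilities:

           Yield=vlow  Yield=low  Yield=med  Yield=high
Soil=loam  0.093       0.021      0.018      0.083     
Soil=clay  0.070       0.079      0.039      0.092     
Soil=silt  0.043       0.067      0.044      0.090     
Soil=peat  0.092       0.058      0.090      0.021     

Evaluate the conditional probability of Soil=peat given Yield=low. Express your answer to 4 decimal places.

P(Yield=low) = 0.021 + 0.079 + 0.067 + 0.058 = 0.225.
P(Soil=peat | Yield=low) = 0.058/0.225 = 0.2578.

0.2578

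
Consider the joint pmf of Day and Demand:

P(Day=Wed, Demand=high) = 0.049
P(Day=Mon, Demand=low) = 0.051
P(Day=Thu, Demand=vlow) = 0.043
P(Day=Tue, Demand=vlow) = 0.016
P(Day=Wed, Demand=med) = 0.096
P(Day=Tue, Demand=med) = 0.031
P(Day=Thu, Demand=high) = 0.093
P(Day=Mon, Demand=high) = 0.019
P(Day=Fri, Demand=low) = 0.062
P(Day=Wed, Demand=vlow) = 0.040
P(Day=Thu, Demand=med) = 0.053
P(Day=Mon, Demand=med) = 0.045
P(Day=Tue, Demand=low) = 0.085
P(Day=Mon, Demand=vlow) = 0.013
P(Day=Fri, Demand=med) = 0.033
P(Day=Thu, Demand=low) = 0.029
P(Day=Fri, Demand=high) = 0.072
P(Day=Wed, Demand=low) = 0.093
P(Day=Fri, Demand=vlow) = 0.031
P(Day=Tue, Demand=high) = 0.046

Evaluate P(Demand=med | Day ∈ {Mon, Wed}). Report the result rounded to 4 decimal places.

0.3473

P(Day=Mon) = 0.013 + 0.051 + 0.045 + 0.019 = 0.128.
P(Day=Wed) = 0.040 + 0.093 + 0.096 + 0.049 = 0.278.
P(Day ∈ {Mon, Wed}) = 0.128 + 0.278 = 0.406; P(Demand=med, Day ∈ {Mon, Wed}) = 0.045 + 0.096 = 0.141.
P(Demand=med | Day ∈ {Mon, Wed}) = 0.141/0.406 = 0.3473.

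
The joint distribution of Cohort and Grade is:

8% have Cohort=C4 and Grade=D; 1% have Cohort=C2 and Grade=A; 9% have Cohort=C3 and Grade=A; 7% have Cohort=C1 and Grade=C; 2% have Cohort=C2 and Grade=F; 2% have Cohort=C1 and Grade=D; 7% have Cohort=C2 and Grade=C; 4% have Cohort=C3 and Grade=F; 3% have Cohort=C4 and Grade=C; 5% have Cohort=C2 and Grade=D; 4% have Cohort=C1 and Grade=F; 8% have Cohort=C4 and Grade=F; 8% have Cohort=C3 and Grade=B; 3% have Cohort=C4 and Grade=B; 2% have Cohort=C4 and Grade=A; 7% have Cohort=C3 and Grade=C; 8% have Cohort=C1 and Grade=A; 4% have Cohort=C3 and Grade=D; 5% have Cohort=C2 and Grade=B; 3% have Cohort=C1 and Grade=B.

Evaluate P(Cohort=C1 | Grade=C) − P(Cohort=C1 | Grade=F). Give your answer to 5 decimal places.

0.06944

P(Grade=C) = 0.07 + 0.07 + 0.07 + 0.03 = 0.24; P(Cohort=C1 | Grade=C) = 0.07/0.24 = 0.291667.
P(Grade=F) = 0.04 + 0.02 + 0.04 + 0.08 = 0.18; P(Cohort=C1 | Grade=F) = 0.04/0.18 = 0.222222.
Difference = 0.06944.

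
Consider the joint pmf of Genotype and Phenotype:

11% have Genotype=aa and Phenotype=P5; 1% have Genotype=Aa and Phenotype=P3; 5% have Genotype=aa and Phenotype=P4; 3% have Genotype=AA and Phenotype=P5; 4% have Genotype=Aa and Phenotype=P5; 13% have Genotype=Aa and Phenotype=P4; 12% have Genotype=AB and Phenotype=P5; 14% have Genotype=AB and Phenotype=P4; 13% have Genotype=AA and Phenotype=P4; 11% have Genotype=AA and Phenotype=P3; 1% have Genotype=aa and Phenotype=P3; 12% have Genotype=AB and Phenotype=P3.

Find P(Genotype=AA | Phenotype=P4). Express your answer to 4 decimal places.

P(Phenotype=P4) = 0.13 + 0.13 + 0.05 + 0.14 = 0.45.
P(Genotype=AA | Phenotype=P4) = 0.13/0.45 = 0.2889.

0.2889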